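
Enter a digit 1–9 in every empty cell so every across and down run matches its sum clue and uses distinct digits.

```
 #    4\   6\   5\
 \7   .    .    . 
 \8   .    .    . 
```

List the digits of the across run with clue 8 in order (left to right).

7 in 3 cells must be {1,2,4}; 4 in 2 cells must be {1,3}.
The 7 across and the 4 down share only 1, so R1C1 = 1.
R2C1 = 4 − 1 = 3 completes the 4 down.
Nothing is forced directly, so branch on R2C2, whose candidates are 1 or 4. If R2C2 = 1: then R1C2 would have to be in {2,4} for the 7 across but in {5} for the 6 down — contradiction. So R2C2 = 4.
R1C2 = 6 − 4 = 2 completes the 6 down.
R1C3 = 7 − 3 = 4 completes the 7 across.
R2C3 = 8 − 7 = 1 completes the 8 across.

3 4 1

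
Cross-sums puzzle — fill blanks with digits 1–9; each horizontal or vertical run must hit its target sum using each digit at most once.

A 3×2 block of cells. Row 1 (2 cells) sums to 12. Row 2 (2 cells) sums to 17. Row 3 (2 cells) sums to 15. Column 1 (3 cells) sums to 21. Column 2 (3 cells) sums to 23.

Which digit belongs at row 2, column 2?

9

17 in 2 cells must be {8,9}; 23 in 3 cells must be {6,8,9}.
Nothing is forced directly, so branch on (1,2), whose candidates are 8 or 9. If (1,2) = 9: then (1,1) would have to be in {3} for the 12 across but in {4,5,6,7,8,9} for the 21 down — contradiction. So (1,2) = 8.
(1,1) = 12 − 8 = 4 completes the 12 across.
Given what's placed, (2,2) must be 9 to fit the 17 across and 23 down.
(3,2) = 23 − 17 = 6 completes the 23 down.
(2,1) = 17 − 9 = 8 completes the 17 across.
(3,1) = 15 − 6 = 9 completes the 15 across.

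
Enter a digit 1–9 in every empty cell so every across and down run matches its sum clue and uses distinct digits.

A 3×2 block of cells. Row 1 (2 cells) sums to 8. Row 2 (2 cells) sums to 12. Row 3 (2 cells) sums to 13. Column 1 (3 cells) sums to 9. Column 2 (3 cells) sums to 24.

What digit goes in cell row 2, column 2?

24 in 3 cells must be {7,8,9}.
The 8 across and the 24 down share only 7, so (1,2) = 7.
(1,1) = 8 − 7 = 1 completes the 8 across.
Nothing is forced directly, so branch on (2,1), whose candidates are 3 or 5. If (2,1) = 5: then (2,2) would have to be in {7} for the 12 across but in {8,9} for the 24 down — contradiction. So (2,1) = 3.
(2,2) = 12 − 3 = 9 completes the 12 across.
(3,1) = 9 − 4 = 5 completes the 9 down.
(3,2) = 13 − 5 = 8 completes the 13 across.

9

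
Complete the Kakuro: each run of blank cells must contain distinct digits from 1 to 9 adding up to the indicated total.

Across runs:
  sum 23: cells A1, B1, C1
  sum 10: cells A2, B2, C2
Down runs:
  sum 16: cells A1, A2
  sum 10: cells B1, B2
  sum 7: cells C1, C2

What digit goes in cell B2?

23 in 3 cells must be {6,8,9}; 16 in 2 cells must be {7,9}.
The 23 across and the 16 down share only 9, so A1 = 9.
Given what's placed, C1 must be 6 to fit the 23 across and 7 down.
A2 = 16 − 9 = 7 completes the 16 down.
C2 = 7 − 6 = 1 completes the 7 down.
B1 = 23 − 15 = 8 completes the 23 across.
B2 = 10 − 8 = 2 completes the 10 across.

2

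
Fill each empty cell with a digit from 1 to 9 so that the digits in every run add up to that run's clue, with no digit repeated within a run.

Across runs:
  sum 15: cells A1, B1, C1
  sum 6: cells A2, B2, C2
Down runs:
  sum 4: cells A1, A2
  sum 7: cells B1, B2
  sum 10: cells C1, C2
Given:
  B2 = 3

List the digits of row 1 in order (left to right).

3 4 8

6 in 3 cells must be {1,2,3}; 4 in 2 cells must be {1,3}.
B1 = 7 − 3 = 4 completes the 7 down.
Given what's placed, A2 must be 1 to fit the 6 across and 4 down.
C2 = 6 − 4 = 2 completes the 6 across.
A1 = 4 − 1 = 3 completes the 4 down.
C1 = 15 − 7 = 8 completes the 15 across.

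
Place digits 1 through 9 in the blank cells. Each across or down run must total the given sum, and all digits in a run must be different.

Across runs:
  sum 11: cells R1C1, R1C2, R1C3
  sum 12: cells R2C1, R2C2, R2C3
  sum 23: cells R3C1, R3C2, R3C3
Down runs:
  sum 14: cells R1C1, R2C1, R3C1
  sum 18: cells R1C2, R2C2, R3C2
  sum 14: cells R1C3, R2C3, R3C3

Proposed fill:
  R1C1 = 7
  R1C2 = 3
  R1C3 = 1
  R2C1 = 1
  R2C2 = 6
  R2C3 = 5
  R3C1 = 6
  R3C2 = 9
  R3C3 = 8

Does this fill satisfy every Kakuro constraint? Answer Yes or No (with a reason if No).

Across: 7+3+1=11; 1+6+5=12; 6+9+8=23. Down: 7+1+6=14; 3+6+9=18; 1+5+8=14. No digit repeats within any run.

Yes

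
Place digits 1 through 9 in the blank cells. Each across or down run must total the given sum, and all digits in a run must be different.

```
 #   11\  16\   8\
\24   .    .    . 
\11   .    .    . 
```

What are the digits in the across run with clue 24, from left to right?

24 in 3 cells must be {7,8,9}; 16 in 2 cells must be {7,9}.
The 24 across and the 8 down share only 7, so R1C3 = 7.
The 11 across and the 16 down share only 7, so R2C2 = 7.
R2C3 = 8 − 7 = 1 completes the 8 down.
R1C2 = 16 − 7 = 9 completes the 16 down.
R2C1 = 11 − 8 = 3 completes the 11 across.
R1C1 = 24 − 16 = 8 completes the 24 across.

8 9 7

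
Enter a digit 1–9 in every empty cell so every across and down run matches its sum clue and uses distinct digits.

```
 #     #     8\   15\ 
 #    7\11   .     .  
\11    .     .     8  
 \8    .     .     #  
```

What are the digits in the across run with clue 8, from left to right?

5 3

R1C3 = 15 − 8 = 7 completes the 15 down.
R1C2 = 11 − 7 = 4 completes the 11 across.
R2C2 = 1: the only remaining digit allowed by both the 11 across and the 8 down.
R3C2 = 8 − 5 = 3 completes the 8 down.
R2C1 = 11 − 9 = 2 completes the 11 across.
R3C1 = 8 − 3 = 5 completes the 8 across.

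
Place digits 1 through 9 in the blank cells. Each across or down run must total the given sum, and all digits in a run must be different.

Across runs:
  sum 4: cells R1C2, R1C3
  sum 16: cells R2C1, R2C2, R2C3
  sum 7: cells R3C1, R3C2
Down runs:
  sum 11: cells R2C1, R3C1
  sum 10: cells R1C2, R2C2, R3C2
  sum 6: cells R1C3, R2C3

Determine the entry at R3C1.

2

4 in 2 cells must be {1,3}.
The 4 across and the 6 down share only 1, so R1C3 = 1.
R2C3 = 6 − 1 = 5 completes the 6 down.
R1C2 = 4 − 1 = 3 completes the 4 across.
R2C2 = 2: the only remaining digit allowed by both the 16 across and the 10 down.
R3C2 = 10 − 5 = 5 completes the 10 down.
R2C1 = 16 − 7 = 9 completes the 16 across.
R3C1 = 7 − 5 = 2 completes the 7 across.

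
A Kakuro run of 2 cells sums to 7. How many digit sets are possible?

2 distinct digits from 1–9 sum between 3 and 17.
Enumerating: {1,6}, {2,5}, {3,4}.

3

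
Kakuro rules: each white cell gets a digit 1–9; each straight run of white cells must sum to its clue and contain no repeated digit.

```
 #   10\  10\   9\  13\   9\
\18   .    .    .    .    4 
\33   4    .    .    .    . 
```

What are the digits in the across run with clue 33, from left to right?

4 9 7 8 5

R1C1 = 10 − 4 = 6 completes the 10 down.
R1C4 = 5: the only remaining digit allowed by both the 18 across and the 13 down.
R2C4 = 13 − 5 = 8 completes the 13 down.
R2C5 = 9 − 4 = 5 completes the 9 down.
Given what's placed, R2C3 must be 7 to fit the 33 across and 9 down.
R1C3 = 9 − 7 = 2 completes the 9 down.
R2C2 = 33 − 24 = 9 completes the 33 across.
R1C2 = 18 − 17 = 1 completes the 18 across.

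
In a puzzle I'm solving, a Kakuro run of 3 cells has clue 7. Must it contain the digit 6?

No

The only way to make 7 from 3 distinct digits is {1,2,4}, which does not contain 6.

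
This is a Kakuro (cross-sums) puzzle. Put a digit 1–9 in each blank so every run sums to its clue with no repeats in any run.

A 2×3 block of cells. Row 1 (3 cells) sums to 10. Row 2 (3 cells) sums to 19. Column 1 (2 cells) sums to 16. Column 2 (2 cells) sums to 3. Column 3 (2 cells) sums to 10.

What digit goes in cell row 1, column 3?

16 in 2 cells must be {7,9}; 3 in 2 cells must be {1,2}.
The 10 across and the 16 down share only 7, so (1,1) = 7.
(2,1) = 16 − 7 = 9 completes the 16 down.
Given what's placed, (2,2) must be 2 to fit the 19 across and 3 down.
(2,3) = 19 − 11 = 8 completes the 19 across.
(1,2) = 3 − 2 = 1 completes the 3 down.
(1,3) = 10 − 8 = 2 completes the 10 across.

2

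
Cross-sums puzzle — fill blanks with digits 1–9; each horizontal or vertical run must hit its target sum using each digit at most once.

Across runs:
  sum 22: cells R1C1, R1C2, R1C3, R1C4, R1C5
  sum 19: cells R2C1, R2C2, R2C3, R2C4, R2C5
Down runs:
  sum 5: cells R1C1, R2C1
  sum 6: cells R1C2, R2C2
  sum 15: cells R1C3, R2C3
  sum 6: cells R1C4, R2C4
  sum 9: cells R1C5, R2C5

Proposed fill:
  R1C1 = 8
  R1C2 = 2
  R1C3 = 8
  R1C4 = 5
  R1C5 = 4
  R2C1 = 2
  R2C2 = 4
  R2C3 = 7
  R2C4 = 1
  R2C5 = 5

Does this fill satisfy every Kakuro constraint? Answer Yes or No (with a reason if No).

No — the across run R1C1–R1C5 sums to 27, not 22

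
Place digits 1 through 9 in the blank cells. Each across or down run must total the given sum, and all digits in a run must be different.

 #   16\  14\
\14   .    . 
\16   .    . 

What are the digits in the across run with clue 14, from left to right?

9, 5

16 in 2 cells must be {7,9}.
The 14 across and the 16 down share only 9, so R1C1 = 9.
R1C2 = 14 − 9 = 5 completes the 14 across.
R2C1 = 16 − 9 = 7 completes the 16 down.
R2C2 = 16 − 7 = 9 completes the 16 across.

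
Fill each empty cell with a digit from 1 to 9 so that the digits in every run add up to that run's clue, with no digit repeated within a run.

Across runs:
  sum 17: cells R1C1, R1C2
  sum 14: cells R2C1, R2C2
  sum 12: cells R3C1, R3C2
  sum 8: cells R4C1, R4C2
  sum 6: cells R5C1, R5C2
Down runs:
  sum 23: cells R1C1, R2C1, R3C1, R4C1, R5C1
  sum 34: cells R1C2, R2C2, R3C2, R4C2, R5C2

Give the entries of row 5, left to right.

2 4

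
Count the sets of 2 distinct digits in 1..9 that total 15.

2 distinct digits from 1–9 sum between 3 and 17.
Enumerating: {6,9}, {7,8}.

2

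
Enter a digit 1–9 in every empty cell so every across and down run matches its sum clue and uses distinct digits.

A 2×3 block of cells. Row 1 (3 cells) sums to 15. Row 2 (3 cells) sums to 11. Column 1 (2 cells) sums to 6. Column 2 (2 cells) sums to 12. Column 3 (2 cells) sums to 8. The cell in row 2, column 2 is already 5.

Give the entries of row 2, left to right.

4 5 2

(1,2) = 12 − 5 = 7 completes the 12 down.
Given what's placed, (2,3) must be 2 to fit the 11 across and 8 down.
(1,3) = 8 − 2 = 6 completes the 8 down.
(2,1) = 11 − 7 = 4 completes the 11 across.
(1,1) = 15 − 13 = 2 completes the 15 across.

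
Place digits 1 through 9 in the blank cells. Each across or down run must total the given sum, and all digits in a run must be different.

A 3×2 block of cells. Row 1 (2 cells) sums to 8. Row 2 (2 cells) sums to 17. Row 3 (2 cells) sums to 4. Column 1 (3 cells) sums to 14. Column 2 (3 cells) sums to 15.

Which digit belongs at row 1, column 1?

2

17 in 2 cells must be {8,9}; 4 in 2 cells must be {1,3}.
Nothing is forced directly, so branch on (2,1), whose candidates are 8 or 9. If (2,1) = 8: that forces (2,2) = 9, (3,1) = 1, after which (3,2) would have to be in {3} for the 4 across but in {1,2,4,5} for the 15 down — contradiction. So (2,1) = 9.
(2,2) = 17 − 9 = 8 completes the 17 across.
Nothing is forced directly, so branch on (3,1), whose candidates are 1 or 3. If (3,1) = 1: then (1,1) would have to be in {1,2,3,5,6,7} for the 8 across but in {4} for the 14 down — contradiction. So (3,1) = 3.
(1,1) = 14 − 12 = 2 completes the 14 down.
(1,2) = 8 − 2 = 6 completes the 8 across.
(3,2) = 4 − 3 = 1 completes the 4 across.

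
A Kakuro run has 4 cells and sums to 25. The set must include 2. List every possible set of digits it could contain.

{2,6,8,9}

4 distinct digits from 1–9 sum between 10 and 30.
Keeping only sets containing 2.
Only one set works: {2,6,8,9}.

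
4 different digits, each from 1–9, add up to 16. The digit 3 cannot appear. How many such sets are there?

4 distinct digits from 1–9 sum between 10 and 30.
Dropping sets that contain 3.
Enumerating: {1,2,4,9}, {1,2,5,8}, {1,2,6,7}, {1,4,5,6}.

4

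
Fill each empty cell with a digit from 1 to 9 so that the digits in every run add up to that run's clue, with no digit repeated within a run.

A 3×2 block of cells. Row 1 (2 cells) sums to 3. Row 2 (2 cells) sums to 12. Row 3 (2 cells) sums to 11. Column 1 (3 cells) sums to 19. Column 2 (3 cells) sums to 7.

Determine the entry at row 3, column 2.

3 in 2 cells must be {1,2}; 7 in 3 cells must be {1,2,4}.
The 3 across and the 19 down share only 2, so (1,1) = 2.
(1,2) = 3 − 2 = 1 completes the 3 across.
Given what's placed, (2,2) must be 4 to fit the 12 across and 7 down.
(3,2) = 7 − 5 = 2 completes the 7 down.
(2,1) = 12 − 4 = 8 completes the 12 across.
(3,1) = 11 − 2 = 9 completes the 11 across.

2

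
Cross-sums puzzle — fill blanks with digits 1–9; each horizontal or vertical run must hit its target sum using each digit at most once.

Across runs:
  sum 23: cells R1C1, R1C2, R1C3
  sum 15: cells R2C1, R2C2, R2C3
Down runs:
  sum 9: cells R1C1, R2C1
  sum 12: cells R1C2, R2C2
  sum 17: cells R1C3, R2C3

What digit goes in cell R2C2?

23 in 3 cells must be {6,8,9}; 17 in 2 cells must be {8,9}.
Nothing is forced directly, so branch on R1C1, whose candidates are 6 or 8. If R1C1 = 8: that forces R1C2 = 9, after which R1C3 would have to be in {6} for the 23 across but in {8,9} for the 17 down — contradiction. So R1C1 = 6.
R2C1 = 9 − 6 = 3 completes the 9 down.
Given what's placed, R2C3 must be 8 to fit the 15 across and 17 down.
R1C3 = 17 − 8 = 9 completes the 17 down.
R2C2 = 15 − 11 = 4 completes the 15 across.
R1C2 = 23 − 15 = 8 completes the 23 across.

4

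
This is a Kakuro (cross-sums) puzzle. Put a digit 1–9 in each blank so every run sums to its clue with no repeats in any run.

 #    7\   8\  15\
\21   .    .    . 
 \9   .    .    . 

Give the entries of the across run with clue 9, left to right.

2 1 6

The 9 across and the 15 down share only 6, so R2C3 = 6.
R1C3 = 15 − 6 = 9 completes the 15 down.
Nothing is forced directly, so branch on R1C1, whose candidates are 4 or 5. If R1C1 = 4: then R1C2 would have to be in {8} for the 21 across but in {1,2,3,5,6,7} for the 8 down — contradiction. So R1C1 = 5.
R1C2 = 21 − 14 = 7 completes the 21 across.
R2C1 = 7 − 5 = 2 completes the 7 down.
R2C2 = 9 − 8 = 1 completes the 9 across.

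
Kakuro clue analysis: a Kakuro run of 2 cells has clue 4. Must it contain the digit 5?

The only way to make 4 from 2 distinct digits is {1,3}, which does not contain 5.

No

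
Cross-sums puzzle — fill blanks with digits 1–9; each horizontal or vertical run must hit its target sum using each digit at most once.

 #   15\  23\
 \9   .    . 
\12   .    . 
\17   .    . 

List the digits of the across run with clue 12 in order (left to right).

4 8

17 in 2 cells must be {8,9}; 23 in 3 cells must be {6,8,9}.
Nothing is forced directly, so branch on R1C2, whose candidates are 6 or 8. If R1C2 = 8: that forces R1C1 = 1, R2C2 = 9, after which R3C2 would have to be in {8,9} for the 17 across but in {6} for the 23 down — contradiction. So R1C2 = 6.
R1C1 = 9 − 6 = 3 completes the 9 across.
Given what's placed, R3C1 must be 8 to fit the 17 across and 15 down.
R3C2 = 17 − 8 = 9 completes the 17 across.
R2C1 = 15 − 11 = 4 completes the 15 down.
R2C2 = 12 − 4 = 8 completes the 12 across.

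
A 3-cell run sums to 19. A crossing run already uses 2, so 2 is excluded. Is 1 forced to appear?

Counterexample: {3,7,9} sums to 19 under that restriction without using 1.

No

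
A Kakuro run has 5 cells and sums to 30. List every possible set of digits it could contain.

5 distinct digits from 1–9 sum between 15 and 35.

{1,5,7,8,9}; {2,4,7,8,9}; {2,5,6,8,9}; {3,4,6,8,9}; {3,5,6,7,9}; {4,5,6,7,8}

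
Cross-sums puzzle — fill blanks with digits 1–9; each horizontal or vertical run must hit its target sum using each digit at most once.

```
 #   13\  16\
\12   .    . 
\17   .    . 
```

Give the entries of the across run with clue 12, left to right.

17 in 2 cells must be {8,9}; 16 in 2 cells must be {7,9}.
The 17 across and the 16 down share only 9, so R2C2 = 9.
R1C2 = 16 − 9 = 7 completes the 16 down.
R2C1 = 17 − 9 = 8 completes the 17 across.
R1C1 = 12 − 7 = 5 completes the 12 across.

5 7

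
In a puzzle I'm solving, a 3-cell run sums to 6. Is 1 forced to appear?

Yes

The only way to make 6 from 3 distinct digits is {1,2,3}, which contains 1.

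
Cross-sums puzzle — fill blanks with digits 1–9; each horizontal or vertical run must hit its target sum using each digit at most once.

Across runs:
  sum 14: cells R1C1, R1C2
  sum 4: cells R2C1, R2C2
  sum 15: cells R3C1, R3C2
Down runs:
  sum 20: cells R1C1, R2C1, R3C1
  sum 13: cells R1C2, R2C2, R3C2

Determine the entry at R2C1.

4 in 2 cells must be {1,3}.
The 4 across and the 20 down share only 3, so R2C1 = 3.
R2C2 = 4 − 3 = 1 completes the 4 across.
Nothing is forced directly, so branch on R1C1, whose candidates are 8 or 9. If R1C1 = 8: then R1C2 would have to be in {6} for the 14 across but in {3,4,5,7,8,9} for the 13 down — contradiction. So R1C1 = 9.
R1C2 = 14 − 9 = 5 completes the 14 across.
R3C1 = 20 − 12 = 8 completes the 20 down.
R3C2 = 15 − 8 = 7 completes the 15 across.

3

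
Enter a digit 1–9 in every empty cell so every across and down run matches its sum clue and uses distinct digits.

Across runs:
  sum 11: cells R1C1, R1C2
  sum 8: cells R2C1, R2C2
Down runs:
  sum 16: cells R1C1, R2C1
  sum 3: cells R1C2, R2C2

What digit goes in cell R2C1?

7

16 in 2 cells must be {7,9}; 3 in 2 cells must be {1,2}.
The 11 across and the 3 down share only 2, so R1C2 = 2.
The 8 across and the 16 down share only 7, so R2C1 = 7.
R2C2 = 8 − 7 = 1 completes the 8 across.
R1C1 = 11 − 2 = 9 completes the 11 across.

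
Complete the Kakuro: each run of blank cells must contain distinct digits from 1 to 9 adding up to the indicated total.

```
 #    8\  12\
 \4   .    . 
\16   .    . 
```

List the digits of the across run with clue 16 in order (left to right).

7 9

4 in 2 cells must be {1,3}; 16 in 2 cells must be {7,9}.
The 4 across and the 12 down share only 3, so R1C2 = 3.
The 16 across and the 8 down share only 7, so R2C1 = 7.
R2C2 = 16 − 7 = 9 completes the 16 across.
R1C1 = 4 − 3 = 1 completes the 4 across.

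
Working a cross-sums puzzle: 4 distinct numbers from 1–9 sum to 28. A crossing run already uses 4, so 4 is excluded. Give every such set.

{5,6,8,9}

4 distinct digits from 1–9 sum between 10 and 30.
Dropping sets that contain 4.
Only one set works: {5,6,8,9}.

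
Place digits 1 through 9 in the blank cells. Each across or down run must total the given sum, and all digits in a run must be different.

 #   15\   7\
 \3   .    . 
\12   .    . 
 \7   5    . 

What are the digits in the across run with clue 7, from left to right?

3 in 2 cells must be {1,2}; 7 in 3 cells must be {1,2,4}.
Only 4 fits R2C2 under both its across sum 12 and down sum 7.
R3C2 = 7 − 5 = 2 completes the 7 across.
R1C2 = 7 − 6 = 1 completes the 7 down.
R2C1 = 12 − 4 = 8 completes the 12 across.
R1C1 = 3 − 1 = 2 completes the 3 across.

5 2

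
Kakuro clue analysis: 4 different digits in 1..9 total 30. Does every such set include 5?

No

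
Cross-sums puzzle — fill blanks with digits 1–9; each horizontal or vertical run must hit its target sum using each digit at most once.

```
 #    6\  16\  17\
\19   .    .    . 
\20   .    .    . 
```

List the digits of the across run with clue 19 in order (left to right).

2, 9, 8

16 in 2 cells must be {7,9}; 17 in 2 cells must be {8,9}.
Nothing is forced directly, so branch on R2C1, whose candidates are 4 or 5. If R2C1 = 5: then R1C1 would have to be in {2,3,4,5,6,7,8,9} for the 19 across but in {1} for the 6 down — contradiction. So R2C1 = 4.
R1C1 = 6 − 4 = 2 completes the 6 down.
Given what's placed, R1C2 must be 9 to fit the 19 across and 16 down.
R1C3 = 19 − 11 = 8 completes the 19 across.
R2C2 = 16 − 9 = 7 completes the 16 down.
R2C3 = 20 − 11 = 9 completes the 20 across.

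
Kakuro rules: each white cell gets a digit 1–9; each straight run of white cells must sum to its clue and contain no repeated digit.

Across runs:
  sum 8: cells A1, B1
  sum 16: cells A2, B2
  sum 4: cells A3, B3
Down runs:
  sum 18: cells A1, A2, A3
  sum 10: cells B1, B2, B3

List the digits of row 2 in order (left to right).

9 7

16 in 2 cells must be {7,9}; 4 in 2 cells must be {1,3}.
The 16 across and the 10 down share only 7, so B2 = 7.
Given what's placed, B3 must be 1 to fit the 4 across and 10 down.
B1 = 10 − 8 = 2 completes the 10 down.
A2 = 16 − 7 = 9 completes the 16 across.
A3 = 4 − 1 = 3 completes the 4 across.
A1 = 8 − 2 = 6 completes the 8 across.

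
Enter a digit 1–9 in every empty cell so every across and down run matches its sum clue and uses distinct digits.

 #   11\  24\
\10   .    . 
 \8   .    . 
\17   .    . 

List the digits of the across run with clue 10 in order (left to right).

2, 8

17 in 2 cells must be {8,9}; 24 in 3 cells must be {7,8,9}.
The 8 across and the 24 down share only 7, so R2C2 = 7.
The 17 across and the 11 down share only 8, so R3C1 = 8.
R3C2 = 17 − 8 = 9 completes the 17 across.
R1C2 = 24 − 16 = 8 completes the 24 down.
R2C1 = 8 − 7 = 1 completes the 8 across.
R1C1 = 10 − 8 = 2 completes the 10 across.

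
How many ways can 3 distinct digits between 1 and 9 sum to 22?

3 distinct digits from 1–9 sum between 6 and 24.
Enumerating: {5,8,9}, {6,7,9}.

2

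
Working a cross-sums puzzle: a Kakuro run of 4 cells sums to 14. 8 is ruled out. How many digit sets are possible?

4 distinct digits from 1–9 sum between 10 and 30.
Dropping sets that contain 8.
Enumerating: {1,2,4,7}, {1,2,5,6}, {1,3,4,6}, {2,3,4,5}.

4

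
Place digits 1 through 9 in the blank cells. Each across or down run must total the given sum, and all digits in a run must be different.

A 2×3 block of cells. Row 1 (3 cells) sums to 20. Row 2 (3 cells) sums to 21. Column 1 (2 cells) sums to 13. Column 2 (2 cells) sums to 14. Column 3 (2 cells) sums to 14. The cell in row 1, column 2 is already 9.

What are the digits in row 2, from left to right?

7, 5, 9

(2,2) = 14 − 9 = 5 completes the 14 down.
Given what's placed, (2,3) must be 9 to fit the 21 across and 14 down.
(1,3) = 14 − 9 = 5 completes the 14 down.
(2,1) = 21 − 14 = 7 completes the 21 across.
(1,1) = 20 − 14 = 6 completes the 20 across.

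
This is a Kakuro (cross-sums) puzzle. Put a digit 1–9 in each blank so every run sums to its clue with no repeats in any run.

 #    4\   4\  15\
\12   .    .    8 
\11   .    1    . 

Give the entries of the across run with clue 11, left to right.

3 1 7

4 in 2 cells must be {1,3}.
R1C2 = 4 − 1 = 3 completes the 4 down.
R2C1 = 3: the only remaining digit allowed by both the 11 across and the 4 down.
R2C3 = 11 − 4 = 7 completes the 11 across.
R1C1 = 12 − 11 = 1 completes the 12 across.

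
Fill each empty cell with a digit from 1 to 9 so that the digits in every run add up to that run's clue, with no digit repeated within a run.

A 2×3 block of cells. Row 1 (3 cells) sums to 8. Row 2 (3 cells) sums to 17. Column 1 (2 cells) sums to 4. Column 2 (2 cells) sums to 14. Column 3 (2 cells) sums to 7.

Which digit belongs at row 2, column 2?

9

4 in 2 cells must be {1,3}.
The 8 across and the 14 down share only 5, so (1,2) = 5.
(2,2) = 14 − 5 = 9 completes the 14 down.
Given what's placed, (1,1) must be 1 to fit the 8 across and 4 down.
(1,3) = 8 − 6 = 2 completes the 8 across.
(2,1) = 4 − 1 = 3 completes the 4 down.
(2,3) = 17 − 12 = 5 completes the 17 across.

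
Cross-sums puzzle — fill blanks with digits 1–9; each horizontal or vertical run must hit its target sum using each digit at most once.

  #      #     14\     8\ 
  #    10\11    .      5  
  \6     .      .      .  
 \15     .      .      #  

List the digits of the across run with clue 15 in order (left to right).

8, 7

6 in 3 cells must be {1,2,3}.
R1C2 = 11 − 5 = 6 completes the 11 across.
R2C3 = 8 − 5 = 3 completes the 8 down.
R3C2 = 7: the only remaining digit allowed by both the 15 across and the 14 down.
R2C2 = 14 − 13 = 1 completes the 14 down.
R3C1 = 15 − 7 = 8 completes the 15 across.
R2C1 = 6 − 4 = 2 completes the 6 across.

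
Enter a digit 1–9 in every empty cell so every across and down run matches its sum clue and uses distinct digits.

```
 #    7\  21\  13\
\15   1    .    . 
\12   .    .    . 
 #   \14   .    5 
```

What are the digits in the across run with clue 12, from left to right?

R1C3 = 6: the only remaining digit allowed by both the 15 across and the 13 down.
R2C1 = 7 − 1 = 6 completes the 7 down.
R2C3 = 13 − 11 = 2 completes the 13 down.
R3C2 = 14 − 5 = 9 completes the 14 across.
R1C2 = 15 − 7 = 8 completes the 15 across.
R2C2 = 12 − 8 = 4 completes the 12 across.

6 4 2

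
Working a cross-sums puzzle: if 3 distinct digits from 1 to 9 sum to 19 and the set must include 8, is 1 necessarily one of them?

No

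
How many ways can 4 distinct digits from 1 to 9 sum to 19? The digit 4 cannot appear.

4 distinct digits from 1–9 sum between 10 and 30.
Dropping sets that contain 4.
Enumerating: {1,2,7,9}, {1,3,6,9}, {1,3,7,8}, {1,5,6,7}, {2,3,5,9}, {2,3,6,8}.

6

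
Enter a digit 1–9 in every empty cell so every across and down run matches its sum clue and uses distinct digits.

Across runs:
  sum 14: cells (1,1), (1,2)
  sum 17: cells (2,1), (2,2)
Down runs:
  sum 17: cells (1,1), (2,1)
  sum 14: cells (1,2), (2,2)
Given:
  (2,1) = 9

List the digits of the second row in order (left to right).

9 8

17 in 2 cells must be {8,9}.
(1,1) = 17 − 9 = 8 completes the 17 down.
(1,2) = 14 − 8 = 6 completes the 14 across.
(2,2) = 17 − 9 = 8 completes the 17 across.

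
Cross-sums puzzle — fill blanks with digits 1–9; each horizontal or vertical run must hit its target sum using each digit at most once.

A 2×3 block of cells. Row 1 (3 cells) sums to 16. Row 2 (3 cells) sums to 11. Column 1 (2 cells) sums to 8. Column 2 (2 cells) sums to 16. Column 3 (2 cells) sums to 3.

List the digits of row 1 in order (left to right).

5 9 2

16 in 2 cells must be {7,9}; 3 in 2 cells must be {1,2}.
The 11 across and the 16 down share only 7, so (2,2) = 7.
Given what's placed, (2,3) must be 1 to fit the 11 across and 3 down.
(1,2) = 16 − 7 = 9 completes the 16 down.
(1,3) = 3 − 1 = 2 completes the 3 down.
(2,1) = 11 − 8 = 3 completes the 11 across.
(1,1) = 16 − 11 = 5 completes the 16 across.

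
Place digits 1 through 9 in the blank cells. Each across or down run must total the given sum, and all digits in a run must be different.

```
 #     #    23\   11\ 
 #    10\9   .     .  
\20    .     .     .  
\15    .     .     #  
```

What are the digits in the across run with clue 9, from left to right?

6, 3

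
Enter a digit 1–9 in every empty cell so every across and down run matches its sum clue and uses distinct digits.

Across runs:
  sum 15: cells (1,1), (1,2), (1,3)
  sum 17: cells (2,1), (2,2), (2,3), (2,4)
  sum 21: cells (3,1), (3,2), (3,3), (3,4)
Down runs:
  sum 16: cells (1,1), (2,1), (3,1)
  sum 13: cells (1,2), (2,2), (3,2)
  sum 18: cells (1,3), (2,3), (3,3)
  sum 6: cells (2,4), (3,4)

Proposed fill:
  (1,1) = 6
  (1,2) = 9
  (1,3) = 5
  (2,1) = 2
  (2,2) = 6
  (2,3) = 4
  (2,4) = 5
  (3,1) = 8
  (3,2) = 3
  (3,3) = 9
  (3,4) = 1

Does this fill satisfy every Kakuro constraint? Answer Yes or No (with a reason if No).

No — the across run (1,1)–(1,3) sums to 20, not 15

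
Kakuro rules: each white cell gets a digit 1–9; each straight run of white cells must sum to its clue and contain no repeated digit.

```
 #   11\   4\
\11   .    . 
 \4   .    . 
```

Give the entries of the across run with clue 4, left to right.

3 1

4 in 2 cells must be {1,3}.
The 11 across and the 4 down share only 3, so R1C2 = 3.
The 4 across and the 11 down share only 3, so R2C1 = 3.
R2C2 = 4 − 3 = 1 completes the 4 across.
R1C1 = 11 − 3 = 8 completes the 11 across.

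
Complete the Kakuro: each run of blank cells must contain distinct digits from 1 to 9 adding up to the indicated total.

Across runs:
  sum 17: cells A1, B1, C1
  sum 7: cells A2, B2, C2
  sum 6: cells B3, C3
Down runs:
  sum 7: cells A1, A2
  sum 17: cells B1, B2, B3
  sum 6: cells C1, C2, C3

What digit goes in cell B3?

7 in 3 cells must be {1,2,4}; 6 in 3 cells must be {1,2,3}.
Nothing is forced directly, so branch on C2, whose candidates are 1 or 2. If C2 = 1: that forces C3 = 2, C1 = 3, B3 = 4, after which B2 would have to be in {2,4} for the 7 across but in {5,6,7,8} for the 17 down — contradiction. So C2 = 2.
Given what's placed, C3 must be 1 to fit the 6 across and 6 down.
C1 = 6 − 3 = 3 completes the 6 down.
B3 = 6 − 1 = 5 completes the 6 across.

5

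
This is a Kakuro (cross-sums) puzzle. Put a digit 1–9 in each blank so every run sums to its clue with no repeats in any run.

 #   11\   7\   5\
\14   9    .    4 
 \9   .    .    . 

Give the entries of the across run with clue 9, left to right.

R1C2 = 14 − 13 = 1 completes the 14 across.
R2C1 = 11 − 9 = 2 completes the 11 down.
R2C2 = 7 − 1 = 6 completes the 7 down.
R2C3 = 9 − 8 = 1 completes the 9 across.

2 6 1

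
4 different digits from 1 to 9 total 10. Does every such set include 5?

The only way to make 10 from 4 distinct digits is {1,2,3,4}, which does not contain 5.

No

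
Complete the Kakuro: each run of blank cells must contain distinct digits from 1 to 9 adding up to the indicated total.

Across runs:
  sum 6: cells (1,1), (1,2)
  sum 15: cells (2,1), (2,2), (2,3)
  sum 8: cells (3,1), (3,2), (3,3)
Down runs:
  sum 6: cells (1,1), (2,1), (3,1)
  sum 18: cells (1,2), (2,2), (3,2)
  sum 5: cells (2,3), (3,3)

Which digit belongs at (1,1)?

1

6 in 3 cells must be {1,2,3}.
Nothing is forced directly, so branch on (1,1), whose candidates are 1 or 2. If (1,1) = 2: that forces (1,2) = 4, (3,2) = 5, (2,2) = 9, (3,1) = 1, (3,3) = 2, after which (2,1) would have to be in {1,2,4,5} for the 15 across but in {3} for the 6 down — contradiction. So (1,1) = 1.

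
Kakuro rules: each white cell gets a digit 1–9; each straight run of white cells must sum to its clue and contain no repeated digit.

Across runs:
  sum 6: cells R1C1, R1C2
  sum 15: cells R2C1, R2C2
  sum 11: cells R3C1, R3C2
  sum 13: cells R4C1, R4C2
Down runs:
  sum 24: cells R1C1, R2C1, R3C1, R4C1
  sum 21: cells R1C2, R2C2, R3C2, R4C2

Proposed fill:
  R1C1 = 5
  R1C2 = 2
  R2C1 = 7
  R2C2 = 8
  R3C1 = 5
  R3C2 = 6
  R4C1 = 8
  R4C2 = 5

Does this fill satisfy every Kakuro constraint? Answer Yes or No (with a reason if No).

No — the down run R1C1–R4C1 sums to 25, not 24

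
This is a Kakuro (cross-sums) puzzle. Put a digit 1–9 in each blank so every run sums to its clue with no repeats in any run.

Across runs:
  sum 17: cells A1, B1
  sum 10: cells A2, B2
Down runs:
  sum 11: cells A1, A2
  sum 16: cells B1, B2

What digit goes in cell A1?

17 in 2 cells must be {8,9}; 16 in 2 cells must be {7,9}.
The 17 across and the 16 down share only 9, so B1 = 9.
B2 = 16 − 9 = 7 completes the 16 down.
A1 = 17 − 9 = 8 completes the 17 across.
A2 = 10 − 7 = 3 completes the 10 across.

8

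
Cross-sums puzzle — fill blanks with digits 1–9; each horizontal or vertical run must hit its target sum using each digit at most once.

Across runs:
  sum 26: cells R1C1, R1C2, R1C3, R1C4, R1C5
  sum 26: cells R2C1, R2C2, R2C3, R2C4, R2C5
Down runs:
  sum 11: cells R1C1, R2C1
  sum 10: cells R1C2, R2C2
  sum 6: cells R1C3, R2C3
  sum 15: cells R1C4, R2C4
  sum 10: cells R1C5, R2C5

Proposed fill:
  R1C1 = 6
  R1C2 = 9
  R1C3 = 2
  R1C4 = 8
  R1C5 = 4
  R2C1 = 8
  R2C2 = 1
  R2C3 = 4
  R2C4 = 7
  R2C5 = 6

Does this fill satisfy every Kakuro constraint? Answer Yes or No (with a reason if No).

No — the down run R1C1–R2C1 sums to 14, not 11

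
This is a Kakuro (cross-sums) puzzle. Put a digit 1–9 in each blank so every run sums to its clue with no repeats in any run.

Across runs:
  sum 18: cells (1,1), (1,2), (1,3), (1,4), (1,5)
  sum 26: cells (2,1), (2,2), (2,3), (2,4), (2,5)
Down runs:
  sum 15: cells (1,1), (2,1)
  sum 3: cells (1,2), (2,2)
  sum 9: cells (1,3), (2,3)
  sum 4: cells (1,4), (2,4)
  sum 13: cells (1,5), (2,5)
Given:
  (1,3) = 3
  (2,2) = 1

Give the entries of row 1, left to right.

3 in 2 cells must be {1,2}; 4 in 2 cells must be {1,3}.
(1,2) = 3 − 1 = 2 completes the 3 down.
(1,4) = 1: the only remaining digit allowed by both the 18 across and the 4 down.
(2,3) = 9 − 3 = 6 completes the 9 down.
(2,4) = 4 − 1 = 3 completes the 4 down.
No cell is forced outright now. (2,1) can only be 7 or 9 (the digits allowed by both its 26 across and its 15 down). If (2,1) = 9: then (1,1) would have to be in {4,5,7,8} for the 18 across but in {6} for the 15 down — contradiction. So (2,1) = 7.
(1,1) = 15 − 7 = 8 completes the 15 down.
(1,5) = 18 − 14 = 4 completes the 18 across.

8 2 3 1 4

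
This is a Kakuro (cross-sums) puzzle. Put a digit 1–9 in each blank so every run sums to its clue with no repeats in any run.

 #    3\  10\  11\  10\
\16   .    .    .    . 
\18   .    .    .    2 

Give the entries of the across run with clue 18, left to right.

1 9 6 2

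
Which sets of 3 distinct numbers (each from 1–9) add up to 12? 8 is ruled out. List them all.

{1,2,9}; {1,4,7}; {1,5,6}; {2,3,7}; {2,4,6}; {3,4,5}

3 distinct digits from 1–9 sum between 6 and 24.
Dropping sets that contain 8.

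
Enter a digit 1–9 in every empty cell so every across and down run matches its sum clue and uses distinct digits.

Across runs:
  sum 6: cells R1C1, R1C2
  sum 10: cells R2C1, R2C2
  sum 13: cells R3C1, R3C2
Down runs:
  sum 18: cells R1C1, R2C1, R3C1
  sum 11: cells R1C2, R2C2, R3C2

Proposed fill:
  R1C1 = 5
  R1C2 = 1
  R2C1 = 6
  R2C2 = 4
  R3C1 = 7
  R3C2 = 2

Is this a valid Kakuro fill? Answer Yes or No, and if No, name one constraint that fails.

No — the across run R3C1–R3C2 sums to 9, not 13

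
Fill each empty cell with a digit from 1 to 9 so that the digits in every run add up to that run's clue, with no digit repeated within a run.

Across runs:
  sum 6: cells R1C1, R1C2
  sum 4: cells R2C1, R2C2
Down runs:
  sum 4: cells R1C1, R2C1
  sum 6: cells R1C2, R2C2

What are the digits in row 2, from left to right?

3 1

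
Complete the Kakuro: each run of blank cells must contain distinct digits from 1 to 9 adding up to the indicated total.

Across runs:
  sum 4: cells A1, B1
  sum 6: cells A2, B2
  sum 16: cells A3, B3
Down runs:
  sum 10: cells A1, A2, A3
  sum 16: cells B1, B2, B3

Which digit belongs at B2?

4

4 in 2 cells must be {1,3}; 16 in 2 cells must be {7,9}.
The 16 across and the 10 down share only 7, so A3 = 7.
B3 = 16 − 7 = 9 completes the 16 across.
Given what's placed, A1 must be 1 to fit the 4 across and 10 down.
B1 = 4 − 1 = 3 completes the 4 across.
A2 = 10 − 8 = 2 completes the 10 down.
B2 = 6 − 2 = 4 completes the 6 across.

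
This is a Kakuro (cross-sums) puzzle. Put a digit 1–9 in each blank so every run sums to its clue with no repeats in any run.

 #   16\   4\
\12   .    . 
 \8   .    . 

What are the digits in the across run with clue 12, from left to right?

9 3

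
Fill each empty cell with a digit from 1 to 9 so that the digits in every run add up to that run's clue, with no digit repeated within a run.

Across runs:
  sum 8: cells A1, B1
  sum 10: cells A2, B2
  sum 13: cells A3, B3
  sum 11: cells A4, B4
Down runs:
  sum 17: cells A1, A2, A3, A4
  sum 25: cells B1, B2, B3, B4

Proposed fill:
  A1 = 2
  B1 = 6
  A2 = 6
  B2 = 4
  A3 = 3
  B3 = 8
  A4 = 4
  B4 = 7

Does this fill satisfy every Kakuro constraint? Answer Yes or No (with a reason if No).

No — the across run A3–B3 sums to 11, not 13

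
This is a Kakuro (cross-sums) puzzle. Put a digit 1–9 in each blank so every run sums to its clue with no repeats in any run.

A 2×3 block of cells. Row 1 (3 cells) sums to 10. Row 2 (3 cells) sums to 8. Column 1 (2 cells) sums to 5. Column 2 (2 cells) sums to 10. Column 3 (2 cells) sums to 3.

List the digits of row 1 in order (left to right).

3 in 2 cells must be {1,2}.
Nothing is forced directly, so branch on (1,3), whose candidates are 1 or 2. If (1,3) = 1: that forces (2,3) = 2, (2,1) = 1, after which (2,2) would have to be in {5} for the 8 across but in {1,2,3,4,6,7,8,9} for the 10 down — contradiction. So (1,3) = 2.
(2,3) = 3 − 2 = 1 completes the 3 down.
Nothing is forced directly, so branch on (1,1), whose candidates are 1 or 3. If (1,1) = 3: then (1,2) would have to be in {5} for the 10 across but in {1,2,3,4,6,7,8,9} for the 10 down — contradiction. So (1,1) = 1.
(1,2) = 10 − 3 = 7 completes the 10 across.
(2,1) = 5 − 1 = 4 completes the 5 down.
(2,2) = 8 − 5 = 3 completes the 8 across.

1 7 2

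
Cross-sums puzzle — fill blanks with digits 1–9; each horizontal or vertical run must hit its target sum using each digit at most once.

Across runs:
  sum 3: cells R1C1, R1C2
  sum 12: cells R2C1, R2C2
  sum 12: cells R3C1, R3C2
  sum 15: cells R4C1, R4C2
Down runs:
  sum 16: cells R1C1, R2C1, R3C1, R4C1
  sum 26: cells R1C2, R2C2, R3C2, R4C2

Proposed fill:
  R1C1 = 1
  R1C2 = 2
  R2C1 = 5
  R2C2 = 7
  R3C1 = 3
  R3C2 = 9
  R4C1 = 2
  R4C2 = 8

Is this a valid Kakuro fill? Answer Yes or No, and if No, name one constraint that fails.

No — the across run R4C1–R4C2 sums to 10, not 15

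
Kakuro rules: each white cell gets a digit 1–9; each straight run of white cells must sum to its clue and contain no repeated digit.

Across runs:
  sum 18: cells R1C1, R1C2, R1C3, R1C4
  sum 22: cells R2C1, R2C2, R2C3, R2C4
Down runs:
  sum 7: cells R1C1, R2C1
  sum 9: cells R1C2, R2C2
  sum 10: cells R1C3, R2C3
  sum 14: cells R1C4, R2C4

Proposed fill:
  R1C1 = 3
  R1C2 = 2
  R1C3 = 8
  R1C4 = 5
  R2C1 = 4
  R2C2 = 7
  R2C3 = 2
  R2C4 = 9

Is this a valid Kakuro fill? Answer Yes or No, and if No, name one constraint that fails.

Across: 3+2+8+5=18; 4+7+2+9=22. Down: 3+4=7; 2+7=9; 8+2=10; 5+9=14. No digit repeats within any run.

Yes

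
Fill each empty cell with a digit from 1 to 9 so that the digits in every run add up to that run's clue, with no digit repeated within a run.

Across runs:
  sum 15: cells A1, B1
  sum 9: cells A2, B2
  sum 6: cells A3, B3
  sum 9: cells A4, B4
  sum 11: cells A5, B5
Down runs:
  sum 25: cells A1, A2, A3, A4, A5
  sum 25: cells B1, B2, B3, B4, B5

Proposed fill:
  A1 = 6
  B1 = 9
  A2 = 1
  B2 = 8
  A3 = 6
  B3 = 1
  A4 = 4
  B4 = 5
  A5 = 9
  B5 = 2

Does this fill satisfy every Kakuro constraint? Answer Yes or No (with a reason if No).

No — the across run A3–B3 sums to 7, not 6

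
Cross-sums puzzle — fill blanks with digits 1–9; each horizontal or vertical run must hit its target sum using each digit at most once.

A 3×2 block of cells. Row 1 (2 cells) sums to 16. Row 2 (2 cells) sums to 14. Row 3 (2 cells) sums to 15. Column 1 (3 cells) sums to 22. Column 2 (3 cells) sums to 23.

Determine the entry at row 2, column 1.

16 in 2 cells must be {7,9}; 23 in 3 cells must be {6,8,9}.
The 16 across and the 23 down share only 9, so (1,2) = 9.
(1,1) = 16 − 9 = 7 completes the 16 across.
Nothing is forced directly, so branch on (2,1), whose candidates are 6 or 9. If (2,1) = 9: then (2,2) would have to be in {5} for the 14 across but in {6,8} for the 23 down — contradiction. So (2,1) = 6.
(2,2) = 14 − 6 = 8 completes the 14 across.
(3,1) = 22 − 13 = 9 completes the 22 down.
(3,2) = 15 − 9 = 6 completes the 15 across.

6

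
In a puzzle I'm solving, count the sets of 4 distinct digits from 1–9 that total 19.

11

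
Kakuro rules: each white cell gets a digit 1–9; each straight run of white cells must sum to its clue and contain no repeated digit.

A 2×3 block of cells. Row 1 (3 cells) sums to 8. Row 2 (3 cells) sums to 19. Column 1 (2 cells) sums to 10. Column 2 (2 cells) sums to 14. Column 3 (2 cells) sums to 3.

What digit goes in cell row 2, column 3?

2

3 in 2 cells must be {1,2}.
The 8 across and the 14 down share only 5, so (1,2) = 5.
(2,2) = 14 − 5 = 9 completes the 14 down.
Given what's placed, (2,3) must be 2 to fit the 19 across and 3 down.
(1,3) = 3 − 2 = 1 completes the 3 down.
(2,1) = 19 − 11 = 8 completes the 19 across.
(1,1) = 8 − 6 = 2 completes the 8 across.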